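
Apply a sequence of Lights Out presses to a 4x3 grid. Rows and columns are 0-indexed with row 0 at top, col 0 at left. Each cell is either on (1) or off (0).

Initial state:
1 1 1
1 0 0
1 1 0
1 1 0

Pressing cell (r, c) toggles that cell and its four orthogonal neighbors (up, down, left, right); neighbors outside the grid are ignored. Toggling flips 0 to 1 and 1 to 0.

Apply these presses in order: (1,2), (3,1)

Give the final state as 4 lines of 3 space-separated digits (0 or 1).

Answer: 1 1 0
1 1 1
1 0 1
0 0 1

Derivation:
After press 1 at (1,2):
1 1 0
1 1 1
1 1 1
1 1 0

After press 2 at (3,1):
1 1 0
1 1 1
1 0 1
0 0 1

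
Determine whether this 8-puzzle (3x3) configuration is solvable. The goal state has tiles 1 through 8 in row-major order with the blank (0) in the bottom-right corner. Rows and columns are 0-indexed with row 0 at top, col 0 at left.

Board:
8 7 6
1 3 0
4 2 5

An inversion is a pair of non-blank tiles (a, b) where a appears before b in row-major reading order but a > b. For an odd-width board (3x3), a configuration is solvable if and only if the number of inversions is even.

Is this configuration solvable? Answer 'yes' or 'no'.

Answer: yes

Derivation:
Inversions (pairs i<j in row-major order where tile[i] > tile[j] > 0): 20
20 is even, so the puzzle is solvable.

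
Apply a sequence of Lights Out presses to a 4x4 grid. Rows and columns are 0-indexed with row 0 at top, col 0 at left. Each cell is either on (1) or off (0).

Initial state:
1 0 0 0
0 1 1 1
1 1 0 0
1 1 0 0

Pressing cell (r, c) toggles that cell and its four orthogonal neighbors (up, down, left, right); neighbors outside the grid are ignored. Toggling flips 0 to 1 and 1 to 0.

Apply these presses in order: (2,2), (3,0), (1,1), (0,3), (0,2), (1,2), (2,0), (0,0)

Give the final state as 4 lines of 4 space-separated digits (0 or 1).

Answer: 0 1 1 0
1 1 1 1
1 0 0 1
1 0 1 0

Derivation:
After press 1 at (2,2):
1 0 0 0
0 1 0 1
1 0 1 1
1 1 1 0

After press 2 at (3,0):
1 0 0 0
0 1 0 1
0 0 1 1
0 0 1 0

After press 3 at (1,1):
1 1 0 0
1 0 1 1
0 1 1 1
0 0 1 0

After press 4 at (0,3):
1 1 1 1
1 0 1 0
0 1 1 1
0 0 1 0

After press 5 at (0,2):
1 0 0 0
1 0 0 0
0 1 1 1
0 0 1 0

After press 6 at (1,2):
1 0 1 0
1 1 1 1
0 1 0 1
0 0 1 0

After press 7 at (2,0):
1 0 1 0
0 1 1 1
1 0 0 1
1 0 1 0

After press 8 at (0,0):
0 1 1 0
1 1 1 1
1 0 0 1
1 0 1 0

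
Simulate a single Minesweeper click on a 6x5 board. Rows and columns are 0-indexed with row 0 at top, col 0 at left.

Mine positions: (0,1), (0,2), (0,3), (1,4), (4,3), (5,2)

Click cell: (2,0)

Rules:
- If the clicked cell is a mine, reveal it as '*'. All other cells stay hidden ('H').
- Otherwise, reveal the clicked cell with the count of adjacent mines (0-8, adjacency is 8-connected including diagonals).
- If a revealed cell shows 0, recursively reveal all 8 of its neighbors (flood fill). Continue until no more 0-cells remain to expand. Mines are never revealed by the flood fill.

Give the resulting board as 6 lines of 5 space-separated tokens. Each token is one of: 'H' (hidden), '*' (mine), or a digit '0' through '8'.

H H H H H
1 2 3 3 H
0 0 0 1 H
0 0 1 1 H
0 1 2 H H
0 1 H H H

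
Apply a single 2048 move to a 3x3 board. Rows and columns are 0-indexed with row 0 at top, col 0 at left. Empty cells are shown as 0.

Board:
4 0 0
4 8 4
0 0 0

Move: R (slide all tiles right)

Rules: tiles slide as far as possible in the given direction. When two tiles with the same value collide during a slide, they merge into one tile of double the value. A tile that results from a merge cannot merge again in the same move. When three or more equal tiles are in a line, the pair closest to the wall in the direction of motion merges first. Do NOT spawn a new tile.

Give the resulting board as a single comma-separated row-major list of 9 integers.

Answer: 0, 0, 4, 4, 8, 4, 0, 0, 0

Derivation:
Slide right:
row 0: [4, 0, 0] -> [0, 0, 4]
row 1: [4, 8, 4] -> [4, 8, 4]
row 2: [0, 0, 0] -> [0, 0, 0]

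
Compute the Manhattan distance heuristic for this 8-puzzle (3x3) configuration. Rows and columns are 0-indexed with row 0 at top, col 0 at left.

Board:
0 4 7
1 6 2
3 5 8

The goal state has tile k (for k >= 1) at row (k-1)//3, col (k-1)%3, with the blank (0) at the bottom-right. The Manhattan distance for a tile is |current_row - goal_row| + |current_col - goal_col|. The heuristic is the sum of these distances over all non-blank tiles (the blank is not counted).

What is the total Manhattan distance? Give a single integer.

Tile 4: at (0,1), goal (1,0), distance |0-1|+|1-0| = 2
Tile 7: at (0,2), goal (2,0), distance |0-2|+|2-0| = 4
Tile 1: at (1,0), goal (0,0), distance |1-0|+|0-0| = 1
Tile 6: at (1,1), goal (1,2), distance |1-1|+|1-2| = 1
Tile 2: at (1,2), goal (0,1), distance |1-0|+|2-1| = 2
Tile 3: at (2,0), goal (0,2), distance |2-0|+|0-2| = 4
Tile 5: at (2,1), goal (1,1), distance |2-1|+|1-1| = 1
Tile 8: at (2,2), goal (2,1), distance |2-2|+|2-1| = 1
Sum: 2 + 4 + 1 + 1 + 2 + 4 + 1 + 1 = 16

Answer: 16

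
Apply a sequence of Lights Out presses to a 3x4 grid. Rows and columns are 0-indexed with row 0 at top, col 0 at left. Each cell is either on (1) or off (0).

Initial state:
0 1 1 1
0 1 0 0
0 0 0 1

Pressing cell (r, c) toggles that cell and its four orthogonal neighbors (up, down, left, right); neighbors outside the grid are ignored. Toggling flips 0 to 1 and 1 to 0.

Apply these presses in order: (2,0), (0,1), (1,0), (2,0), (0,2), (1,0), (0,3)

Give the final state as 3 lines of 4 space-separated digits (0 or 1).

Answer: 1 1 0 1
0 0 1 1
0 0 0 1

Derivation:
After press 1 at (2,0):
0 1 1 1
1 1 0 0
1 1 0 1

After press 2 at (0,1):
1 0 0 1
1 0 0 0
1 1 0 1

After press 3 at (1,0):
0 0 0 1
0 1 0 0
0 1 0 1

After press 4 at (2,0):
0 0 0 1
1 1 0 0
1 0 0 1

After press 5 at (0,2):
0 1 1 0
1 1 1 0
1 0 0 1

After press 6 at (1,0):
1 1 1 0
0 0 1 0
0 0 0 1

After press 7 at (0,3):
1 1 0 1
0 0 1 1
0 0 0 1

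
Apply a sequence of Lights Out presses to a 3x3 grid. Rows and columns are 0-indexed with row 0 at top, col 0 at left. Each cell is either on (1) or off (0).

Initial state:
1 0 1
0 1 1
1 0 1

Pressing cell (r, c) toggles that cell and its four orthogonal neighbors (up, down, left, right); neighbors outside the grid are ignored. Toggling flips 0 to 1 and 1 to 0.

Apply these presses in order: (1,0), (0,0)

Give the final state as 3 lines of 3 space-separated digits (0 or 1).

Answer: 1 1 1
0 0 1
0 0 1

Derivation:
After press 1 at (1,0):
0 0 1
1 0 1
0 0 1

After press 2 at (0,0):
1 1 1
0 0 1
0 0 1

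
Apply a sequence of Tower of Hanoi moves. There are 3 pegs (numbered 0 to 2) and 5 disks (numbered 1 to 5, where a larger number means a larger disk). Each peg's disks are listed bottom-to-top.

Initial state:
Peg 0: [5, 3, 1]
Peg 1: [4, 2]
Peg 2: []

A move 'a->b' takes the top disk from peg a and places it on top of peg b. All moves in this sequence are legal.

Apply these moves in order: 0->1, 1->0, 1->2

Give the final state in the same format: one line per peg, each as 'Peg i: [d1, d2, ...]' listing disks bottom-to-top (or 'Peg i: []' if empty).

After move 1 (0->1):
Peg 0: [5, 3]
Peg 1: [4, 2, 1]
Peg 2: []

After move 2 (1->0):
Peg 0: [5, 3, 1]
Peg 1: [4, 2]
Peg 2: []

After move 3 (1->2):
Peg 0: [5, 3, 1]
Peg 1: [4]
Peg 2: [2]

Answer: Peg 0: [5, 3, 1]
Peg 1: [4]
Peg 2: [2]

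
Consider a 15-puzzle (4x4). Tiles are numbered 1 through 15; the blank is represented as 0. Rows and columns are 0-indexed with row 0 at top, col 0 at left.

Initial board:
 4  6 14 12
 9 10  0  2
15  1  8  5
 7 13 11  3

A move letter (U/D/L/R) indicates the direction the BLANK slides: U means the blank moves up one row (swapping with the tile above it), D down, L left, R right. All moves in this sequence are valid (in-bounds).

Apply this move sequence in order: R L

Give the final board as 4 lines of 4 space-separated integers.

After move 1 (R):
 4  6 14 12
 9 10  2  0
15  1  8  5
 7 13 11  3

After move 2 (L):
 4  6 14 12
 9 10  0  2
15  1  8  5
 7 13 11  3

Answer:  4  6 14 12
 9 10  0  2
15  1  8  5
 7 13 11  3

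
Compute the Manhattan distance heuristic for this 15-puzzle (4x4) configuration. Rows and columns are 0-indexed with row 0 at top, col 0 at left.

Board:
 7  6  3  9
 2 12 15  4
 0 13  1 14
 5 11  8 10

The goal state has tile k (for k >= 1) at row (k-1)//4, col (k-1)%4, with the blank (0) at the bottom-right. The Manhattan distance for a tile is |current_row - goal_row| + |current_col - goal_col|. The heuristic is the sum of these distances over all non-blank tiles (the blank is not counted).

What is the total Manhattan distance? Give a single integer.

Answer: 36

Derivation:
Tile 7: (0,0)->(1,2) = 3
Tile 6: (0,1)->(1,1) = 1
Tile 3: (0,2)->(0,2) = 0
Tile 9: (0,3)->(2,0) = 5
Tile 2: (1,0)->(0,1) = 2
Tile 12: (1,1)->(2,3) = 3
Tile 15: (1,2)->(3,2) = 2
Tile 4: (1,3)->(0,3) = 1
Tile 13: (2,1)->(3,0) = 2
Tile 1: (2,2)->(0,0) = 4
Tile 14: (2,3)->(3,1) = 3
Tile 5: (3,0)->(1,0) = 2
Tile 11: (3,1)->(2,2) = 2
Tile 8: (3,2)->(1,3) = 3
Tile 10: (3,3)->(2,1) = 3
Sum: 3 + 1 + 0 + 5 + 2 + 3 + 2 + 1 + 2 + 4 + 3 + 2 + 2 + 3 + 3 = 36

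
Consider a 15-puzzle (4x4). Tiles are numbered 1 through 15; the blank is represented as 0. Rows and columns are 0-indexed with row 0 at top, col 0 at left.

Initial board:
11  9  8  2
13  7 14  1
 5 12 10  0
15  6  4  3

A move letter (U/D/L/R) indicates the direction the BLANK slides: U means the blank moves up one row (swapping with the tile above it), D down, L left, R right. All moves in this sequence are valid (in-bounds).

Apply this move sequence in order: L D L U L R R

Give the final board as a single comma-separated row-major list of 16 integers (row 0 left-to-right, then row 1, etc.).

After move 1 (L):
11  9  8  2
13  7 14  1
 5 12  0 10
15  6  4  3

After move 2 (D):
11  9  8  2
13  7 14  1
 5 12  4 10
15  6  0  3

After move 3 (L):
11  9  8  2
13  7 14  1
 5 12  4 10
15  0  6  3

After move 4 (U):
11  9  8  2
13  7 14  1
 5  0  4 10
15 12  6  3

After move 5 (L):
11  9  8  2
13  7 14  1
 0  5  4 10
15 12  6  3

After move 6 (R):
11  9  8  2
13  7 14  1
 5  0  4 10
15 12  6  3

After move 7 (R):
11  9  8  2
13  7 14  1
 5  4  0 10
15 12  6  3

Answer: 11, 9, 8, 2, 13, 7, 14, 1, 5, 4, 0, 10, 15, 12, 6, 3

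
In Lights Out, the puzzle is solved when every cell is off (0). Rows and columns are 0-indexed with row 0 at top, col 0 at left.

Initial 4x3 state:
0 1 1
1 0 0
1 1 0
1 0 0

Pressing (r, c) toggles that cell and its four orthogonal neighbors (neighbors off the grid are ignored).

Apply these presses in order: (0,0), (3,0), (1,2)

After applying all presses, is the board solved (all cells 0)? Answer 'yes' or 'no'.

After press 1 at (0,0):
1 0 1
0 0 0
1 1 0
1 0 0

After press 2 at (3,0):
1 0 1
0 0 0
0 1 0
0 1 0

After press 3 at (1,2):
1 0 0
0 1 1
0 1 1
0 1 0

Lights still on: 6

Answer: no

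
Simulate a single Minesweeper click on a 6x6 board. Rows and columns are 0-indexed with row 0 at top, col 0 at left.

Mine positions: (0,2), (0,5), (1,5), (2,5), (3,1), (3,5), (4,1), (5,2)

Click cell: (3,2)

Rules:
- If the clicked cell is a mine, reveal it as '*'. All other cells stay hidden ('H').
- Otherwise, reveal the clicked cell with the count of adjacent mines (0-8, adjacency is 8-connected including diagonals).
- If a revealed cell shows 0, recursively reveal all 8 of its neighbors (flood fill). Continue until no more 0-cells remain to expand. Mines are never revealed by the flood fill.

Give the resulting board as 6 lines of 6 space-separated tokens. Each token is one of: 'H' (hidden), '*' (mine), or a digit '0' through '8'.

H H H H H H
H H H H H H
H H H H H H
H H 2 H H H
H H H H H H
H H H H H H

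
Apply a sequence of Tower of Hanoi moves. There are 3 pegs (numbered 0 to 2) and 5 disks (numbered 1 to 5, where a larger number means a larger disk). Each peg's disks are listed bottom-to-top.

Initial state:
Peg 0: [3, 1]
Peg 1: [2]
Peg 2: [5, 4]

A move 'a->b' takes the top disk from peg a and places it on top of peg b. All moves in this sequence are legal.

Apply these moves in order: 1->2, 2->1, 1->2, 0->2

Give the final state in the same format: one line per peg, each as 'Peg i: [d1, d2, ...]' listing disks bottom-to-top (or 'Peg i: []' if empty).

Answer: Peg 0: [3]
Peg 1: []
Peg 2: [5, 4, 2, 1]

Derivation:
After move 1 (1->2):
Peg 0: [3, 1]
Peg 1: []
Peg 2: [5, 4, 2]

After move 2 (2->1):
Peg 0: [3, 1]
Peg 1: [2]
Peg 2: [5, 4]

After move 3 (1->2):
Peg 0: [3, 1]
Peg 1: []
Peg 2: [5, 4, 2]

After move 4 (0->2):
Peg 0: [3]
Peg 1: []
Peg 2: [5, 4, 2, 1]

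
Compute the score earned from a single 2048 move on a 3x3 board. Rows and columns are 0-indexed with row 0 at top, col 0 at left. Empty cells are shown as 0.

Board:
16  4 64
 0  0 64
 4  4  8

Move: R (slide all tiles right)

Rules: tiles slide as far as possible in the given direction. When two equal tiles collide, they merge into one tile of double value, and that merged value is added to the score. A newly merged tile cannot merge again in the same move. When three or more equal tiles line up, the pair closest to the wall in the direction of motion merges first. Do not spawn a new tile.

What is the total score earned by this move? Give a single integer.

Slide right:
row 0: [16, 4, 64] -> [16, 4, 64]  score +0 (running 0)
row 1: [0, 0, 64] -> [0, 0, 64]  score +0 (running 0)
row 2: [4, 4, 8] -> [0, 8, 8]  score +8 (running 8)
Board after move:
16  4 64
 0  0 64
 0  8  8

Answer: 8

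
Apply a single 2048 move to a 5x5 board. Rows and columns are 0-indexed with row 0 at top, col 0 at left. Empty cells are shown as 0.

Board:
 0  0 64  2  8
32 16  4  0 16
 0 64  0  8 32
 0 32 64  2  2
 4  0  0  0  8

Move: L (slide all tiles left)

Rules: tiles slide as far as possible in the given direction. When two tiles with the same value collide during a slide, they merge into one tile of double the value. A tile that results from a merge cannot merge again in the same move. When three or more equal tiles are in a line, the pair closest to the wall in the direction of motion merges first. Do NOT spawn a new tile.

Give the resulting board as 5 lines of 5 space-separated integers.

Answer: 64  2  8  0  0
32 16  4 16  0
64  8 32  0  0
32 64  4  0  0
 4  8  0  0  0

Derivation:
Slide left:
row 0: [0, 0, 64, 2, 8] -> [64, 2, 8, 0, 0]
row 1: [32, 16, 4, 0, 16] -> [32, 16, 4, 16, 0]
row 2: [0, 64, 0, 8, 32] -> [64, 8, 32, 0, 0]
row 3: [0, 32, 64, 2, 2] -> [32, 64, 4, 0, 0]
row 4: [4, 0, 0, 0, 8] -> [4, 8, 0, 0, 0]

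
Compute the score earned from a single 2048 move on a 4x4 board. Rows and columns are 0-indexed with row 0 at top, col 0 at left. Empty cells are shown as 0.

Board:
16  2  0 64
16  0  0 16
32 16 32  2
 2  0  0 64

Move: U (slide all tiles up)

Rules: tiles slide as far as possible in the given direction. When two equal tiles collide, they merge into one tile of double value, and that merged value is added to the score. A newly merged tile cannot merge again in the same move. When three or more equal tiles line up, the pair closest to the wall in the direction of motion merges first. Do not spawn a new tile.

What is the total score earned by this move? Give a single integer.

Answer: 32

Derivation:
Slide up:
col 0: [16, 16, 32, 2] -> [32, 32, 2, 0]  score +32 (running 32)
col 1: [2, 0, 16, 0] -> [2, 16, 0, 0]  score +0 (running 32)
col 2: [0, 0, 32, 0] -> [32, 0, 0, 0]  score +0 (running 32)
col 3: [64, 16, 2, 64] -> [64, 16, 2, 64]  score +0 (running 32)
Board after move:
32  2 32 64
32 16  0 16
 2  0  0  2
 0  0  0 64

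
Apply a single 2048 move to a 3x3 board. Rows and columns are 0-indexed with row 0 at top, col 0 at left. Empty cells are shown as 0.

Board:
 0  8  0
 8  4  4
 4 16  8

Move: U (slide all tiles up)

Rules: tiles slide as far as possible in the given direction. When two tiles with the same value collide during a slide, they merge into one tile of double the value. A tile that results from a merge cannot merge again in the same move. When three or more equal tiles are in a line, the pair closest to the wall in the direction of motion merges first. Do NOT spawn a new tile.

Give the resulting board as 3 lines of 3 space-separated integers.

Answer:  8  8  4
 4  4  8
 0 16  0

Derivation:
Slide up:
col 0: [0, 8, 4] -> [8, 4, 0]
col 1: [8, 4, 16] -> [8, 4, 16]
col 2: [0, 4, 8] -> [4, 8, 0]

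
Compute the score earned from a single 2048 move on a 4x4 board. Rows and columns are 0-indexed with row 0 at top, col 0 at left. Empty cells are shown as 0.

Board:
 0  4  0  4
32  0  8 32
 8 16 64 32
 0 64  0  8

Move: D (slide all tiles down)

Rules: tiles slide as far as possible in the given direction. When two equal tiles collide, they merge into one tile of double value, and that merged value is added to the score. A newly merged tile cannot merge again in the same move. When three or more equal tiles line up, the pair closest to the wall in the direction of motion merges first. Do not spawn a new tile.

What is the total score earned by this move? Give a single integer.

Slide down:
col 0: [0, 32, 8, 0] -> [0, 0, 32, 8]  score +0 (running 0)
col 1: [4, 0, 16, 64] -> [0, 4, 16, 64]  score +0 (running 0)
col 2: [0, 8, 64, 0] -> [0, 0, 8, 64]  score +0 (running 0)
col 3: [4, 32, 32, 8] -> [0, 4, 64, 8]  score +64 (running 64)
Board after move:
 0  0  0  0
 0  4  0  4
32 16  8 64
 8 64 64  8

Answer: 64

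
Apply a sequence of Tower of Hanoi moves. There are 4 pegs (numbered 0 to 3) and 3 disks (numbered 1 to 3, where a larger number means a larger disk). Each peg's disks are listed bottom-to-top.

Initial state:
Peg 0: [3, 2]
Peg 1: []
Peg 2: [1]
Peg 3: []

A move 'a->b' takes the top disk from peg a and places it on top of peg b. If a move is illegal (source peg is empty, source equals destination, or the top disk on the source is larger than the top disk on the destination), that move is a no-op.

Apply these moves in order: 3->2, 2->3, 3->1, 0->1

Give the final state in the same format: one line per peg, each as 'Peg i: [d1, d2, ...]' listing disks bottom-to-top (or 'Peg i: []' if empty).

Answer: Peg 0: [3, 2]
Peg 1: [1]
Peg 2: []
Peg 3: []

Derivation:
After move 1 (3->2):
Peg 0: [3, 2]
Peg 1: []
Peg 2: [1]
Peg 3: []

After move 2 (2->3):
Peg 0: [3, 2]
Peg 1: []
Peg 2: []
Peg 3: [1]

After move 3 (3->1):
Peg 0: [3, 2]
Peg 1: [1]
Peg 2: []
Peg 3: []

After move 4 (0->1):
Peg 0: [3, 2]
Peg 1: [1]
Peg 2: []
Peg 3: []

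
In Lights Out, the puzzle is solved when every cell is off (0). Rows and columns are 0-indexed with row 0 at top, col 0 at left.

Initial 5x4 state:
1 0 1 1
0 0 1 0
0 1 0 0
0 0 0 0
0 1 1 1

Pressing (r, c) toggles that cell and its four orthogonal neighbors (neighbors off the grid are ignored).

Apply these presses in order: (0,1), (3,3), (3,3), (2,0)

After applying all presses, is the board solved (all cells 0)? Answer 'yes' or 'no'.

Answer: no

Derivation:
After press 1 at (0,1):
0 1 0 1
0 1 1 0
0 1 0 0
0 0 0 0
0 1 1 1

After press 2 at (3,3):
0 1 0 1
0 1 1 0
0 1 0 1
0 0 1 1
0 1 1 0

After press 3 at (3,3):
0 1 0 1
0 1 1 0
0 1 0 0
0 0 0 0
0 1 1 1

After press 4 at (2,0):
0 1 0 1
1 1 1 0
1 0 0 0
1 0 0 0
0 1 1 1

Lights still on: 10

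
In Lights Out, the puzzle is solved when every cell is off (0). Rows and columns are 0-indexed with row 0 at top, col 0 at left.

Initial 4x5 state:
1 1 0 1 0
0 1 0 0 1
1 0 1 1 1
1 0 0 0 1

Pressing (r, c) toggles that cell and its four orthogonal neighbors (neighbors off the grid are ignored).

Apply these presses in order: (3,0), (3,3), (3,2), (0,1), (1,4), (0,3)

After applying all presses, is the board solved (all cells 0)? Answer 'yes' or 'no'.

After press 1 at (3,0):
1 1 0 1 0
0 1 0 0 1
0 0 1 1 1
0 1 0 0 1

After press 2 at (3,3):
1 1 0 1 0
0 1 0 0 1
0 0 1 0 1
0 1 1 1 0

After press 3 at (3,2):
1 1 0 1 0
0 1 0 0 1
0 0 0 0 1
0 0 0 0 0

After press 4 at (0,1):
0 0 1 1 0
0 0 0 0 1
0 0 0 0 1
0 0 0 0 0

After press 5 at (1,4):
0 0 1 1 1
0 0 0 1 0
0 0 0 0 0
0 0 0 0 0

After press 6 at (0,3):
0 0 0 0 0
0 0 0 0 0
0 0 0 0 0
0 0 0 0 0

Lights still on: 0

Answer: yes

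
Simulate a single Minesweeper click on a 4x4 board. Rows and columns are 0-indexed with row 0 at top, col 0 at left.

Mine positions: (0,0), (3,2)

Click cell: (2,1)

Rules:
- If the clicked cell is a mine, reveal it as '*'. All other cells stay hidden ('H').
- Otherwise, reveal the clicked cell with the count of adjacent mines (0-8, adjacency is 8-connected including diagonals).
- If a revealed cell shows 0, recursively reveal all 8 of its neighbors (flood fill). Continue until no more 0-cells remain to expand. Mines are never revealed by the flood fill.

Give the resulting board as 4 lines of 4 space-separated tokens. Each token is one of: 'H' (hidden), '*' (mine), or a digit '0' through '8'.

H H H H
H H H H
H 1 H H
H H H H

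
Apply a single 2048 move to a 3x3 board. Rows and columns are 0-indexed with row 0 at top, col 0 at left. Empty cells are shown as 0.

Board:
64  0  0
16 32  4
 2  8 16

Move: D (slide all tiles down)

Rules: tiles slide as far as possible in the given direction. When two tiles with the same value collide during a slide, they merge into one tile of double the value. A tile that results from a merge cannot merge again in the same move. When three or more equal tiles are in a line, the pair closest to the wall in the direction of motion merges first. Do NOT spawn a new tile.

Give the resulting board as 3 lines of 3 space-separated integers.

Slide down:
col 0: [64, 16, 2] -> [64, 16, 2]
col 1: [0, 32, 8] -> [0, 32, 8]
col 2: [0, 4, 16] -> [0, 4, 16]

Answer: 64  0  0
16 32  4
 2  8 16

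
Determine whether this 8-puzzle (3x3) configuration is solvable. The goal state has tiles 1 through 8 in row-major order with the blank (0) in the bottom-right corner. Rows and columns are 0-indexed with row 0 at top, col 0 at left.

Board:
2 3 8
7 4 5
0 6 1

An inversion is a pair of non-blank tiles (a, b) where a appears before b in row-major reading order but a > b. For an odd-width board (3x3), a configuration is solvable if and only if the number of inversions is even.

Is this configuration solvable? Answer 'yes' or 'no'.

Answer: yes

Derivation:
Inversions (pairs i<j in row-major order where tile[i] > tile[j] > 0): 14
14 is even, so the puzzle is solvable.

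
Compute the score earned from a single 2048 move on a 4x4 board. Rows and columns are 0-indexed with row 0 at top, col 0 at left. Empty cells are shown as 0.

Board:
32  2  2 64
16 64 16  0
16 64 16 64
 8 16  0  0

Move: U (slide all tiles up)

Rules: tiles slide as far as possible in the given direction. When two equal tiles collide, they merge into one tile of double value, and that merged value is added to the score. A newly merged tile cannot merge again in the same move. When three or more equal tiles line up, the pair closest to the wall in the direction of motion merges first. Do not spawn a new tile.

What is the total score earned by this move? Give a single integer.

Slide up:
col 0: [32, 16, 16, 8] -> [32, 32, 8, 0]  score +32 (running 32)
col 1: [2, 64, 64, 16] -> [2, 128, 16, 0]  score +128 (running 160)
col 2: [2, 16, 16, 0] -> [2, 32, 0, 0]  score +32 (running 192)
col 3: [64, 0, 64, 0] -> [128, 0, 0, 0]  score +128 (running 320)
Board after move:
 32   2   2 128
 32 128  32   0
  8  16   0   0
  0   0   0   0

Answer: 320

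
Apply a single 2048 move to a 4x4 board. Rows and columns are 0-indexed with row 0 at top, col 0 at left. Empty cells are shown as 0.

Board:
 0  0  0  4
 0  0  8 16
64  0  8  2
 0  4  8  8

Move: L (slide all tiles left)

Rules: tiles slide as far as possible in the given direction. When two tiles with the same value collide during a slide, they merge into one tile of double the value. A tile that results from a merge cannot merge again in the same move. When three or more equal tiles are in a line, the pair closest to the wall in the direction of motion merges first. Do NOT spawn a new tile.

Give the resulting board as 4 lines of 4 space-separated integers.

Slide left:
row 0: [0, 0, 0, 4] -> [4, 0, 0, 0]
row 1: [0, 0, 8, 16] -> [8, 16, 0, 0]
row 2: [64, 0, 8, 2] -> [64, 8, 2, 0]
row 3: [0, 4, 8, 8] -> [4, 16, 0, 0]

Answer:  4  0  0  0
 8 16  0  0
64  8  2  0
 4 16  0  0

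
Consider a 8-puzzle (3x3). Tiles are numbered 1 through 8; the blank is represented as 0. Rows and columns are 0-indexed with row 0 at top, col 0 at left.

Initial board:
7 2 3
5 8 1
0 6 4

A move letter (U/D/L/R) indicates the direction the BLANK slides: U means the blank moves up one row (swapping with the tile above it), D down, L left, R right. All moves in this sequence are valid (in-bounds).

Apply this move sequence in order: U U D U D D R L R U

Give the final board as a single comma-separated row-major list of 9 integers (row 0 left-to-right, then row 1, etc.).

After move 1 (U):
7 2 3
0 8 1
5 6 4

After move 2 (U):
0 2 3
7 8 1
5 6 4

After move 3 (D):
7 2 3
0 8 1
5 6 4

After move 4 (U):
0 2 3
7 8 1
5 6 4

After move 5 (D):
7 2 3
0 8 1
5 6 4

After move 6 (D):
7 2 3
5 8 1
0 6 4

After move 7 (R):
7 2 3
5 8 1
6 0 4

After move 8 (L):
7 2 3
5 8 1
0 6 4

After move 9 (R):
7 2 3
5 8 1
6 0 4

After move 10 (U):
7 2 3
5 0 1
6 8 4

Answer: 7, 2, 3, 5, 0, 1, 6, 8, 4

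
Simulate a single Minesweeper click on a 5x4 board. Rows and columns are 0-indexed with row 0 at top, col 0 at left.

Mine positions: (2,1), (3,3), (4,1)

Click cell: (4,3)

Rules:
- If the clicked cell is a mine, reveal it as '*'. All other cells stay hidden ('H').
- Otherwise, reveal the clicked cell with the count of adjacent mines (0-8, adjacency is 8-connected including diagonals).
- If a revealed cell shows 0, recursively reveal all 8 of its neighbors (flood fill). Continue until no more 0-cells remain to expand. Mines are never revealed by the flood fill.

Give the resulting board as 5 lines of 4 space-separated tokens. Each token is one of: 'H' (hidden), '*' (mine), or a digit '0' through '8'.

H H H H
H H H H
H H H H
H H H H
H H H 1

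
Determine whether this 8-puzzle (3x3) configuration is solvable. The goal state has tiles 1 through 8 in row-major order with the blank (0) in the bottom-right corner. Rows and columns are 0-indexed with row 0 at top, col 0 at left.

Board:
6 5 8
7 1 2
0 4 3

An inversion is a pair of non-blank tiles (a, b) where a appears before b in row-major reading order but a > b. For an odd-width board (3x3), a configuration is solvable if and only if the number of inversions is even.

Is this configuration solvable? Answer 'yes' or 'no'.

Answer: no

Derivation:
Inversions (pairs i<j in row-major order where tile[i] > tile[j] > 0): 19
19 is odd, so the puzzle is not solvable.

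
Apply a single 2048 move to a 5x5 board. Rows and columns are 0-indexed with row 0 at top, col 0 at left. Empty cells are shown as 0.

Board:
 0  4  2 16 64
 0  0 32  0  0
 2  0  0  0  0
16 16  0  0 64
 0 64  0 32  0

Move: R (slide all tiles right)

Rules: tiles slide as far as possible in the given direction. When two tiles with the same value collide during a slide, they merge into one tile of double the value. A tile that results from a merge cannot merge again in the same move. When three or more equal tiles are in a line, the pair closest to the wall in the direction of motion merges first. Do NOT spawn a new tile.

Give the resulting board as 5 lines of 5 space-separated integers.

Answer:  0  4  2 16 64
 0  0  0  0 32
 0  0  0  0  2
 0  0  0 32 64
 0  0  0 64 32

Derivation:
Slide right:
row 0: [0, 4, 2, 16, 64] -> [0, 4, 2, 16, 64]
row 1: [0, 0, 32, 0, 0] -> [0, 0, 0, 0, 32]
row 2: [2, 0, 0, 0, 0] -> [0, 0, 0, 0, 2]
row 3: [16, 16, 0, 0, 64] -> [0, 0, 0, 32, 64]
row 4: [0, 64, 0, 32, 0] -> [0, 0, 0, 64, 32]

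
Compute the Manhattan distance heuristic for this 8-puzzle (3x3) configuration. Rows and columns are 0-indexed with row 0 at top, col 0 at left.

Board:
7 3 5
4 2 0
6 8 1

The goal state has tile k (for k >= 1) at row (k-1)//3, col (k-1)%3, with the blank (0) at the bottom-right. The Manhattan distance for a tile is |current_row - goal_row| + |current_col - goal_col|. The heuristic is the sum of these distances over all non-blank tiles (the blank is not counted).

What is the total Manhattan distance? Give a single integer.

Answer: 13

Derivation:
Tile 7: at (0,0), goal (2,0), distance |0-2|+|0-0| = 2
Tile 3: at (0,1), goal (0,2), distance |0-0|+|1-2| = 1
Tile 5: at (0,2), goal (1,1), distance |0-1|+|2-1| = 2
Tile 4: at (1,0), goal (1,0), distance |1-1|+|0-0| = 0
Tile 2: at (1,1), goal (0,1), distance |1-0|+|1-1| = 1
Tile 6: at (2,0), goal (1,2), distance |2-1|+|0-2| = 3
Tile 8: at (2,1), goal (2,1), distance |2-2|+|1-1| = 0
Tile 1: at (2,2), goal (0,0), distance |2-0|+|2-0| = 4
Sum: 2 + 1 + 2 + 0 + 1 + 3 + 0 + 4 = 13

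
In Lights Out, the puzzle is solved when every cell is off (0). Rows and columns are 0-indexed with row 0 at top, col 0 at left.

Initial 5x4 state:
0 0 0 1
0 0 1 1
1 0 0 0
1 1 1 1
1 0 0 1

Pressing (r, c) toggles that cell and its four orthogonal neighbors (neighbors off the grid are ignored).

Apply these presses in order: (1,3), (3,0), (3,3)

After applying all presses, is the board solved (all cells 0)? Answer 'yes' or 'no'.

After press 1 at (1,3):
0 0 0 0
0 0 0 0
1 0 0 1
1 1 1 1
1 0 0 1

After press 2 at (3,0):
0 0 0 0
0 0 0 0
0 0 0 1
0 0 1 1
0 0 0 1

After press 3 at (3,3):
0 0 0 0
0 0 0 0
0 0 0 0
0 0 0 0
0 0 0 0

Lights still on: 0

Answer: yes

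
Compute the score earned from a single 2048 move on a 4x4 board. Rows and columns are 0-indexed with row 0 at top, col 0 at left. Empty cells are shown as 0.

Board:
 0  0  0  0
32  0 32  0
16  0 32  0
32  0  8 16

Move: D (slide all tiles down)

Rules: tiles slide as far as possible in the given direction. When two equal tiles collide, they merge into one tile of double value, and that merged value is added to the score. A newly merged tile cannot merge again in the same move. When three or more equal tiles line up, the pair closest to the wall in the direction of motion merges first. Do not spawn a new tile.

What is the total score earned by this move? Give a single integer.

Answer: 64

Derivation:
Slide down:
col 0: [0, 32, 16, 32] -> [0, 32, 16, 32]  score +0 (running 0)
col 1: [0, 0, 0, 0] -> [0, 0, 0, 0]  score +0 (running 0)
col 2: [0, 32, 32, 8] -> [0, 0, 64, 8]  score +64 (running 64)
col 3: [0, 0, 0, 16] -> [0, 0, 0, 16]  score +0 (running 64)
Board after move:
 0  0  0  0
32  0  0  0
16  0 64  0
32  0  8 16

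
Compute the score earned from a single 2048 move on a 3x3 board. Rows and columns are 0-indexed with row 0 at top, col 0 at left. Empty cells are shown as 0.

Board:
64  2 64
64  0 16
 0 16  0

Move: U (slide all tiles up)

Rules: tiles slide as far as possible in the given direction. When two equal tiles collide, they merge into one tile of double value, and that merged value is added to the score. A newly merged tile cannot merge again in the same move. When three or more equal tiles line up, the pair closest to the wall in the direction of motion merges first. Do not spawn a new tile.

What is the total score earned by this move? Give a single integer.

Slide up:
col 0: [64, 64, 0] -> [128, 0, 0]  score +128 (running 128)
col 1: [2, 0, 16] -> [2, 16, 0]  score +0 (running 128)
col 2: [64, 16, 0] -> [64, 16, 0]  score +0 (running 128)
Board after move:
128   2  64
  0  16  16
  0   0   0

Answer: 128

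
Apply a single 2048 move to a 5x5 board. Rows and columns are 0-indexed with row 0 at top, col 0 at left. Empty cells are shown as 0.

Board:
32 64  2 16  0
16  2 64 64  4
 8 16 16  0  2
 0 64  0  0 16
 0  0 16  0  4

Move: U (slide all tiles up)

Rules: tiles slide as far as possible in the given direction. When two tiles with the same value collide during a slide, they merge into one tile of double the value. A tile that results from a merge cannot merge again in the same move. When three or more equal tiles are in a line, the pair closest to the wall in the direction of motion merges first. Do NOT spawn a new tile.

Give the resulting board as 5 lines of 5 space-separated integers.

Answer: 32 64  2 16  4
16  2 64 64  2
 8 16 32  0 16
 0 64  0  0  4
 0  0  0  0  0

Derivation:
Slide up:
col 0: [32, 16, 8, 0, 0] -> [32, 16, 8, 0, 0]
col 1: [64, 2, 16, 64, 0] -> [64, 2, 16, 64, 0]
col 2: [2, 64, 16, 0, 16] -> [2, 64, 32, 0, 0]
col 3: [16, 64, 0, 0, 0] -> [16, 64, 0, 0, 0]
col 4: [0, 4, 2, 16, 4] -> [4, 2, 16, 4, 0]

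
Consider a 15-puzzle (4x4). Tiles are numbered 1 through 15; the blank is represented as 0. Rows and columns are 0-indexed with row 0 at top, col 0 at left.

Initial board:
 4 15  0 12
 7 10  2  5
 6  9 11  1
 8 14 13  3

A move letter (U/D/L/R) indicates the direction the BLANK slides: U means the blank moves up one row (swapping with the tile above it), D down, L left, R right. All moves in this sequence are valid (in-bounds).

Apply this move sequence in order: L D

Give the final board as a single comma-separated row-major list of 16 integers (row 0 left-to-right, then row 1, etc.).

After move 1 (L):
 4  0 15 12
 7 10  2  5
 6  9 11  1
 8 14 13  3

After move 2 (D):
 4 10 15 12
 7  0  2  5
 6  9 11  1
 8 14 13  3

Answer: 4, 10, 15, 12, 7, 0, 2, 5, 6, 9, 11, 1, 8, 14, 13, 3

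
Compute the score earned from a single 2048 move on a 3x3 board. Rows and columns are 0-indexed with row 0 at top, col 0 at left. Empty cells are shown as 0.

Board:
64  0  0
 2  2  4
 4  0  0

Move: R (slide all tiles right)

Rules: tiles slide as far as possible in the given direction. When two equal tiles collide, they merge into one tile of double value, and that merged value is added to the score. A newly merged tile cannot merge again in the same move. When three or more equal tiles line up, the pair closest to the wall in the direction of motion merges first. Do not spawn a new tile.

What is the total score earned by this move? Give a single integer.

Slide right:
row 0: [64, 0, 0] -> [0, 0, 64]  score +0 (running 0)
row 1: [2, 2, 4] -> [0, 4, 4]  score +4 (running 4)
row 2: [4, 0, 0] -> [0, 0, 4]  score +0 (running 4)
Board after move:
 0  0 64
 0  4  4
 0  0  4

Answer: 4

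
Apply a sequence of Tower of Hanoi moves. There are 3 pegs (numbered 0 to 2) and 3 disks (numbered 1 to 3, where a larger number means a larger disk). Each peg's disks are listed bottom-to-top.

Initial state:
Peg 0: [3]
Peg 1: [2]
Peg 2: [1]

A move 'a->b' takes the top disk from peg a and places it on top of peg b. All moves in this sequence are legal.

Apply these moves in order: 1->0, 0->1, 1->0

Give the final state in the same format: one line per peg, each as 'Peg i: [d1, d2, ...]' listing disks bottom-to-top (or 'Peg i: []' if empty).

After move 1 (1->0):
Peg 0: [3, 2]
Peg 1: []
Peg 2: [1]

After move 2 (0->1):
Peg 0: [3]
Peg 1: [2]
Peg 2: [1]

After move 3 (1->0):
Peg 0: [3, 2]
Peg 1: []
Peg 2: [1]

Answer: Peg 0: [3, 2]
Peg 1: []
Peg 2: [1]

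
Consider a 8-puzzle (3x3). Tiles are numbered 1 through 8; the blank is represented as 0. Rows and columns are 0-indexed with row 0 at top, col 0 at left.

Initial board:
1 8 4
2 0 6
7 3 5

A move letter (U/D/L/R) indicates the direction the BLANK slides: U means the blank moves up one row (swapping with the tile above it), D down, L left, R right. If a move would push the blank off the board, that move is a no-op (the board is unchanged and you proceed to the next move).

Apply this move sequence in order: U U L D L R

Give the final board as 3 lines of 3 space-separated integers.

Answer: 2 1 4
8 0 6
7 3 5

Derivation:
After move 1 (U):
1 0 4
2 8 6
7 3 5

After move 2 (U):
1 0 4
2 8 6
7 3 5

After move 3 (L):
0 1 4
2 8 6
7 3 5

After move 4 (D):
2 1 4
0 8 6
7 3 5

After move 5 (L):
2 1 4
0 8 6
7 3 5

After move 6 (R):
2 1 4
8 0 6
7 3 5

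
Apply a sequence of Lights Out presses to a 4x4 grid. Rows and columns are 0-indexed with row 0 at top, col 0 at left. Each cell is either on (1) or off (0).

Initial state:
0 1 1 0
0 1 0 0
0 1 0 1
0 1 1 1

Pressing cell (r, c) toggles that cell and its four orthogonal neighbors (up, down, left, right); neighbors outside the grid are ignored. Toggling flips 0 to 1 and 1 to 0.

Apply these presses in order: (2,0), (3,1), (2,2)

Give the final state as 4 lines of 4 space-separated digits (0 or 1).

After press 1 at (2,0):
0 1 1 0
1 1 0 0
1 0 0 1
1 1 1 1

After press 2 at (3,1):
0 1 1 0
1 1 0 0
1 1 0 1
0 0 0 1

After press 3 at (2,2):
0 1 1 0
1 1 1 0
1 0 1 0
0 0 1 1

Answer: 0 1 1 0
1 1 1 0
1 0 1 0
0 0 1 1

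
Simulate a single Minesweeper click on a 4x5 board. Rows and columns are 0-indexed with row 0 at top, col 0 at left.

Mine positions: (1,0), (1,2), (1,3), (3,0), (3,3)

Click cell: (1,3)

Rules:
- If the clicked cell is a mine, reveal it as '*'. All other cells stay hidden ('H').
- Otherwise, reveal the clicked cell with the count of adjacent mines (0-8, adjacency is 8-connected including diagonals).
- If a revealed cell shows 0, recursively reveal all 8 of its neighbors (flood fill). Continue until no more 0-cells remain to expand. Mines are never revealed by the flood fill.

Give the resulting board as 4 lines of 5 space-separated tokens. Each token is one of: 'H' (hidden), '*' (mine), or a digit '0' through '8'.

H H H H H
H H H * H
H H H H H
H H H H H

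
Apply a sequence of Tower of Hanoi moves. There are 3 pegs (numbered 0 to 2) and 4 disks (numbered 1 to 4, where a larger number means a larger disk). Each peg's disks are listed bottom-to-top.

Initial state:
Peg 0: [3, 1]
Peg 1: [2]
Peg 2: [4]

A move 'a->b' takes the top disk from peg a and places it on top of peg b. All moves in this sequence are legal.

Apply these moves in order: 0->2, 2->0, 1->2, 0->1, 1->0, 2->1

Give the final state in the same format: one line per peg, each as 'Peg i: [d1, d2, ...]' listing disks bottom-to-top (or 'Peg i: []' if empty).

After move 1 (0->2):
Peg 0: [3]
Peg 1: [2]
Peg 2: [4, 1]

After move 2 (2->0):
Peg 0: [3, 1]
Peg 1: [2]
Peg 2: [4]

After move 3 (1->2):
Peg 0: [3, 1]
Peg 1: []
Peg 2: [4, 2]

After move 4 (0->1):
Peg 0: [3]
Peg 1: [1]
Peg 2: [4, 2]

After move 5 (1->0):
Peg 0: [3, 1]
Peg 1: []
Peg 2: [4, 2]

After move 6 (2->1):
Peg 0: [3, 1]
Peg 1: [2]
Peg 2: [4]

Answer: Peg 0: [3, 1]
Peg 1: [2]
Peg 2: [4]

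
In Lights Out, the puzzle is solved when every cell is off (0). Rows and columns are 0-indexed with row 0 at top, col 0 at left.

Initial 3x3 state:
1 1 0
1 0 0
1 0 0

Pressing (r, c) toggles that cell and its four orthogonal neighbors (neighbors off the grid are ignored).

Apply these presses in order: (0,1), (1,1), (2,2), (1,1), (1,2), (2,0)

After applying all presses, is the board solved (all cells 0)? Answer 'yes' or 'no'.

Answer: yes

Derivation:
After press 1 at (0,1):
0 0 1
1 1 0
1 0 0

After press 2 at (1,1):
0 1 1
0 0 1
1 1 0

After press 3 at (2,2):
0 1 1
0 0 0
1 0 1

After press 4 at (1,1):
0 0 1
1 1 1
1 1 1

After press 5 at (1,2):
0 0 0
1 0 0
1 1 0

After press 6 at (2,0):
0 0 0
0 0 0
0 0 0

Lights still on: 0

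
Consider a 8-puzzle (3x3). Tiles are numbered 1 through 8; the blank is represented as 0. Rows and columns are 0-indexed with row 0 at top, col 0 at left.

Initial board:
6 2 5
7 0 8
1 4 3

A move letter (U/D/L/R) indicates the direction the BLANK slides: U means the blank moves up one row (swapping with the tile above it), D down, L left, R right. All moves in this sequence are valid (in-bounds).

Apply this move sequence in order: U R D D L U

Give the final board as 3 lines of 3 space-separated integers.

After move 1 (U):
6 0 5
7 2 8
1 4 3

After move 2 (R):
6 5 0
7 2 8
1 4 3

After move 3 (D):
6 5 8
7 2 0
1 4 3

After move 4 (D):
6 5 8
7 2 3
1 4 0

After move 5 (L):
6 5 8
7 2 3
1 0 4

After move 6 (U):
6 5 8
7 0 3
1 2 4

Answer: 6 5 8
7 0 3
1 2 4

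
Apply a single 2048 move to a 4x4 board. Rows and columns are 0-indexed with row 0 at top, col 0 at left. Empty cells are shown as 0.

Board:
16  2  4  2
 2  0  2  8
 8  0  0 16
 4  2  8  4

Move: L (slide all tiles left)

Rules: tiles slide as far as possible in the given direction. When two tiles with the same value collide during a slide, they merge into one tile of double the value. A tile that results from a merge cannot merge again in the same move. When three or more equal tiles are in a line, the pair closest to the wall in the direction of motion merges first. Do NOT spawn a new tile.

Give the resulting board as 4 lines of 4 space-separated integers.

Slide left:
row 0: [16, 2, 4, 2] -> [16, 2, 4, 2]
row 1: [2, 0, 2, 8] -> [4, 8, 0, 0]
row 2: [8, 0, 0, 16] -> [8, 16, 0, 0]
row 3: [4, 2, 8, 4] -> [4, 2, 8, 4]

Answer: 16  2  4  2
 4  8  0  0
 8 16  0  0
 4  2  8  4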